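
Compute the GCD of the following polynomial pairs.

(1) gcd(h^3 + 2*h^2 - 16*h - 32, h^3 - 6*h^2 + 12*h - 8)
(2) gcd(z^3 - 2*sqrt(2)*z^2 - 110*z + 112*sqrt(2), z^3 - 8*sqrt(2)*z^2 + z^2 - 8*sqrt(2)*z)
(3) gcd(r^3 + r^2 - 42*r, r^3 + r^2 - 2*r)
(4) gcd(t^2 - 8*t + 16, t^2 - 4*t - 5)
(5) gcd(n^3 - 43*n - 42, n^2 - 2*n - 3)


(1) = gcd((h - 4)*(h + 2)*(h + 4), (h - 2)^3) = 1
(2) = gcd((z - 8*sqrt(2))*(z - sqrt(2))*(z + 7*sqrt(2)), z*(z + 1)*(z - 8*sqrt(2))) = z - 8*sqrt(2)
(3) = gcd(r*(r - 6)*(r + 7), r*(r - 1)*(r + 2)) = r
(4) = gcd((t - 4)^2, (t - 5)*(t + 1)) = 1
(5) = n + 1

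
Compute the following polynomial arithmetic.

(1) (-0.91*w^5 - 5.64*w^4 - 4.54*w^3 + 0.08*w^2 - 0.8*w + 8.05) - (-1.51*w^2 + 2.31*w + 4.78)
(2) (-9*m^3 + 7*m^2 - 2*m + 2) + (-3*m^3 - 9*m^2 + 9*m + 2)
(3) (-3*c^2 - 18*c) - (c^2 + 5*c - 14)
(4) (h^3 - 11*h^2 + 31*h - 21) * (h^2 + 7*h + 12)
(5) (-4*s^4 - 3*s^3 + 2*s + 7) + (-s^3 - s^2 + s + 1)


(1) = -0.91*w^5 - 5.64*w^4 - 4.54*w^3 + 1.59*w^2 - 3.11*w + 3.27
(2) = -12*m^3 - 2*m^2 + 7*m + 4
(3) = -4*c^2 - 23*c + 14
(4) = h^5 - 4*h^4 - 34*h^3 + 64*h^2 + 225*h - 252
(5) = -4*s^4 - 4*s^3 - s^2 + 3*s + 8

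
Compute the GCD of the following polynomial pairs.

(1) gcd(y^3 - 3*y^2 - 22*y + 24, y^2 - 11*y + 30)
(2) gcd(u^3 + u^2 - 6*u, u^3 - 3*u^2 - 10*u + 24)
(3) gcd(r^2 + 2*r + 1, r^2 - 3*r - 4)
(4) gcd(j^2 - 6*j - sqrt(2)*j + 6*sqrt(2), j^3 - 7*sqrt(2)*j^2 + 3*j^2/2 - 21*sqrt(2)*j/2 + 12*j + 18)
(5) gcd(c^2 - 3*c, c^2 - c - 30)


(1) = gcd((y - 6)*(y - 1)*(y + 4), (y - 6)*(y - 5)) = y - 6
(2) = u^2 + u - 6
(3) = r + 1
(4) = gcd((j - 6)*(j - sqrt(2)), (j + 3/2)*(j - 6*sqrt(2))*(j - sqrt(2))) = j - sqrt(2)
(5) = 1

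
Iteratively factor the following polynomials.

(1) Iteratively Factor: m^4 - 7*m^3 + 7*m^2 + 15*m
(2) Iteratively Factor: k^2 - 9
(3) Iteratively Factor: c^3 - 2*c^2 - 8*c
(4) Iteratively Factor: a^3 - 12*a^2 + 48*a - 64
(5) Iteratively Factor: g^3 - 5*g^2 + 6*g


(1) = (m + 1)*(m^3 - 8*m^2 + 15*m) = m*(m + 1)*(m^2 - 8*m + 15) = m*(m - 5)*(m + 1)*(m - 3)
(2) = (k - 3)*(k + 3)
(3) = (c)*(c^2 - 2*c - 8) = c*(c + 2)*(c - 4)
(4) = (a - 4)*(a^2 - 8*a + 16) = (a - 4)^2*(a - 4)
(5) = (g)*(g^2 - 5*g + 6) = g*(g - 2)*(g - 3)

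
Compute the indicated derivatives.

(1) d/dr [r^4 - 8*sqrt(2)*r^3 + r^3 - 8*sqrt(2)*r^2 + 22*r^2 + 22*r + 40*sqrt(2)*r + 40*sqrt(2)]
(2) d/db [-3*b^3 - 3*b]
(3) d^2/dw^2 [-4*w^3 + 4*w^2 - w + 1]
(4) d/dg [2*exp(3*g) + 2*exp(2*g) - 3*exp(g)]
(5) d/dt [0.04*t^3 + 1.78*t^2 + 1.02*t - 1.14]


(1) = 4*r^3 - 24*sqrt(2)*r^2 + 3*r^2 - 16*sqrt(2)*r + 44*r + 22 + 40*sqrt(2)
(2) = -9*b^2 - 3
(3) = 8 - 24*w
(4) = (6*exp(2*g) + 4*exp(g) - 3)*exp(g)
(5) = 0.12*t^2 + 3.56*t + 1.02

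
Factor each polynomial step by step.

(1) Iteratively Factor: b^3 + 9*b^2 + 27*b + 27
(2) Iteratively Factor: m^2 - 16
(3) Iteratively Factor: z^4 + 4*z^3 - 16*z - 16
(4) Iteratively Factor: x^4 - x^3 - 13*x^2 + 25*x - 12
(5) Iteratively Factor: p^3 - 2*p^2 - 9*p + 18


(1) = (b + 3)*(b^2 + 6*b + 9) = (b + 3)^2*(b + 3)
(2) = (m - 4)*(m + 4)
(3) = (z + 2)*(z^3 + 2*z^2 - 4*z - 8) = (z - 2)*(z + 2)*(z^2 + 4*z + 4) = (z - 2)*(z + 2)^2*(z + 2)
(4) = (x - 1)*(x^3 - 13*x + 12) = (x - 3)*(x - 1)*(x^2 + 3*x - 4) = (x - 3)*(x - 1)*(x + 4)*(x - 1)
(5) = (p - 2)*(p^2 - 9) = (p - 3)*(p - 2)*(p + 3)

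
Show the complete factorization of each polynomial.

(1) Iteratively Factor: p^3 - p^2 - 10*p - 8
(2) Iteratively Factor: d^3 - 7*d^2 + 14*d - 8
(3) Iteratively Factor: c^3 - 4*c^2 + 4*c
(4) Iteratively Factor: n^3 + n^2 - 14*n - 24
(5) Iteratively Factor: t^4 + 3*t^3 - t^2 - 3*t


(1) = (p + 1)*(p^2 - 2*p - 8) = (p - 4)*(p + 1)*(p + 2)
(2) = (d - 2)*(d^2 - 5*d + 4) = (d - 2)*(d - 1)*(d - 4)
(3) = (c - 2)*(c^2 - 2*c) = c*(c - 2)*(c - 2)
(4) = (n + 2)*(n^2 - n - 12) = (n + 2)*(n + 3)*(n - 4)
(5) = (t + 1)*(t^3 + 2*t^2 - 3*t) = t*(t + 1)*(t^2 + 2*t - 3) = t*(t + 1)*(t + 3)*(t - 1)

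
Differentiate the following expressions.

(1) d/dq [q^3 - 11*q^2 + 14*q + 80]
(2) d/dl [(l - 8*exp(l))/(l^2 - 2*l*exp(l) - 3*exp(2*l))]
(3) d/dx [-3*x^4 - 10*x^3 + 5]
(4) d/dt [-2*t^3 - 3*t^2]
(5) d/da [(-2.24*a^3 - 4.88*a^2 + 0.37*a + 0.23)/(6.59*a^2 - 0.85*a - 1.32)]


(1) = 3*q^2 - 22*q + 14
(2) = (2*(l - 8*exp(l))*(l*exp(l) - l + 3*exp(2*l) + exp(l)) + (8*exp(l) - 1)*(-l^2 + 2*l*exp(l) + 3*exp(2*l)))/(-l^2 + 2*l*exp(l) + 3*exp(2*l))^2
(3) = x^2*(-12*x - 30)
(4) = 6*t*(-t - 1)
(5) = (-14.7616*a^4 + 3.808*a^3 + 10.5801*a^2 + 9.8518*a - 0.2929)/(43.4281*a^4 - 11.203*a^3 - 16.6751*a^2 + 2.244*a + 1.7424)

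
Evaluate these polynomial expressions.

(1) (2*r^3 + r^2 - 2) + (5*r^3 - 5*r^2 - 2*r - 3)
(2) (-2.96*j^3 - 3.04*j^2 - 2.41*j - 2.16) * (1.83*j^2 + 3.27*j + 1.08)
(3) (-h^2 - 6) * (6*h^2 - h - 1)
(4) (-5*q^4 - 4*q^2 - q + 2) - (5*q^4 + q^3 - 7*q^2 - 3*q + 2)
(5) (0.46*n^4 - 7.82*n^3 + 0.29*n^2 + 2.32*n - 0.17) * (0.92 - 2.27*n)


(1) = 7*r^3 - 4*r^2 - 2*r - 5
(2) = -5.4168*j^5 - 15.2424*j^4 - 17.5479*j^3 - 15.1167*j^2 - 9.666*j - 2.3328
(3) = -6*h^4 + h^3 - 35*h^2 + 6*h + 6
(4) = -10*q^4 - q^3 + 3*q^2 + 2*q
(5) = -1.0442*n^5 + 18.1746*n^4 - 7.8527*n^3 - 4.9996*n^2 + 2.5203*n - 0.1564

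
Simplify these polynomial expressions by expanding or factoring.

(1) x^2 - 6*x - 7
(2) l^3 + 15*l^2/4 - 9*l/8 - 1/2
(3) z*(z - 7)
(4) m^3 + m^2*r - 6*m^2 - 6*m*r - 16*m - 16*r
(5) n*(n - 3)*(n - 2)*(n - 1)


(1) = (x - 7)*(x + 1)
(2) = (l - 1/2)*(l + 1/4)*(l + 4)
(3) = z^2 - 7*z
(4) = (m - 8)*(m + 2)*(m + r)
(5) = n^4 - 6*n^3 + 11*n^2 - 6*n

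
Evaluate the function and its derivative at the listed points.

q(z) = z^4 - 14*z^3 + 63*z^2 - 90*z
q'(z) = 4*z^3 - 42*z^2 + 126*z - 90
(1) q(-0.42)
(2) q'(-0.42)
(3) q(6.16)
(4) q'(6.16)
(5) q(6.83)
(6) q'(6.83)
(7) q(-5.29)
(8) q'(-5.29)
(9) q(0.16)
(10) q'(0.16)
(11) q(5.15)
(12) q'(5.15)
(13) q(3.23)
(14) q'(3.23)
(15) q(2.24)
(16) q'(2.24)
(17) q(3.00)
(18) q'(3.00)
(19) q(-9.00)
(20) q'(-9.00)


(1) = 49.98
(2) = -150.63
(3) = 3.61
(4) = 27.42
(5) = 39.73
(6) = 85.77
(7) = 5094.71
(8) = -2524.02
(9) = -12.84
(10) = -70.90
(11) = -1.41
(12) = -8.68
(13) = 3.64
(14) = 13.59
(15) = -17.67
(16) = 26.46
(17) = 0.00
(18) = 18.00
(19) = 22680.00
(20) = -7542.00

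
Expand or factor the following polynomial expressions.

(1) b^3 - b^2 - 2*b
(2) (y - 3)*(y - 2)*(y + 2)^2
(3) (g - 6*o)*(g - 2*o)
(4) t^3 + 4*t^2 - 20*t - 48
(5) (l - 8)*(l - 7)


(1) = b*(b - 2)*(b + 1)
(2) = y^4 - y^3 - 10*y^2 + 4*y + 24
(3) = g^2 - 8*g*o + 12*o^2
(4) = (t - 4)*(t + 2)*(t + 6)
(5) = l^2 - 15*l + 56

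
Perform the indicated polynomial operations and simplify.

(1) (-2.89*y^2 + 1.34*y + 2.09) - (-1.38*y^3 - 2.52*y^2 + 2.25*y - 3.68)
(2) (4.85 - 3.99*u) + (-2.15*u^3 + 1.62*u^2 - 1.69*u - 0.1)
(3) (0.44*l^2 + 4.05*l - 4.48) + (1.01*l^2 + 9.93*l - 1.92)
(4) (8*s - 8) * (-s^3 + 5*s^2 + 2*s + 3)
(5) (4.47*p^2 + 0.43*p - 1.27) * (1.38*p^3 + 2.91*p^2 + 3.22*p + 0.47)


(1) = 1.38*y^3 - 0.37*y^2 - 0.91*y + 5.77
(2) = -2.15*u^3 + 1.62*u^2 - 5.68*u + 4.75
(3) = 1.45*l^2 + 13.98*l - 6.4
(4) = -8*s^4 + 48*s^3 - 24*s^2 + 8*s - 24
(5) = 6.1686*p^5 + 13.6011*p^4 + 13.8921*p^3 - 0.2102*p^2 - 3.8873*p - 0.5969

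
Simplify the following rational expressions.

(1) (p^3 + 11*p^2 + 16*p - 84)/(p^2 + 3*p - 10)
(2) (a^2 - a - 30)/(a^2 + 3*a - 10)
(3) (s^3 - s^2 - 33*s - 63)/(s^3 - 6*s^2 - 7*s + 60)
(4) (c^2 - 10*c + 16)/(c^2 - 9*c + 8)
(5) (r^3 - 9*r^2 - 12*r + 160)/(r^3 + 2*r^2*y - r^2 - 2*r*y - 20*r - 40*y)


(1) = (p^2 + 13*p + 42)/(p + 5)
(2) = (a - 6)/(a - 2)
(3) = (s^2 - 4*s - 21)/(s^2 - 9*s + 20)
(4) = (c - 2)/(c - 1)
(5) = (r - 8)/(r + 2*y)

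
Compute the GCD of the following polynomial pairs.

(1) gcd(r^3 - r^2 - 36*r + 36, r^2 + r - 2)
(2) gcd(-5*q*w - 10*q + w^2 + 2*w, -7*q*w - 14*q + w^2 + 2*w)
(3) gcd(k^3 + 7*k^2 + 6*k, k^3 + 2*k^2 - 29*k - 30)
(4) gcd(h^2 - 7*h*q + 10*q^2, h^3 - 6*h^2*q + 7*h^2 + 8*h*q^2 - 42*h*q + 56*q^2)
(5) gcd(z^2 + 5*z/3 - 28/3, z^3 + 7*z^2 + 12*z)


(1) = gcd((r - 6)*(r - 1)*(r + 6), (r - 1)*(r + 2)) = r - 1
(2) = gcd((-5*q + w)*(w + 2), (-7*q + w)*(w + 2)) = w + 2
(3) = gcd(k*(k + 1)*(k + 6), (k - 5)*(k + 1)*(k + 6)) = k^2 + 7*k + 6
(4) = -h + 2*q
(5) = gcd((z - 7/3)*(z + 4), z*(z + 3)*(z + 4)) = z + 4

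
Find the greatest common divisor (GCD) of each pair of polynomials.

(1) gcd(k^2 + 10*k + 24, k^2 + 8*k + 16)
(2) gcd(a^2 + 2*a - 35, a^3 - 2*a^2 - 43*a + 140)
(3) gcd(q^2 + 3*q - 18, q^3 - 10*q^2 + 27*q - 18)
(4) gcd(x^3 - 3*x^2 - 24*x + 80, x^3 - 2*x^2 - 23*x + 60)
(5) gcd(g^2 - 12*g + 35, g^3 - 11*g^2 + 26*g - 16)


(1) = k + 4
(2) = gcd((a - 5)*(a + 7), (a - 5)*(a - 4)*(a + 7)) = a^2 + 2*a - 35
(3) = q - 3
(4) = gcd((x - 4)^2*(x + 5), (x - 4)*(x - 3)*(x + 5)) = x^2 + x - 20
(5) = 1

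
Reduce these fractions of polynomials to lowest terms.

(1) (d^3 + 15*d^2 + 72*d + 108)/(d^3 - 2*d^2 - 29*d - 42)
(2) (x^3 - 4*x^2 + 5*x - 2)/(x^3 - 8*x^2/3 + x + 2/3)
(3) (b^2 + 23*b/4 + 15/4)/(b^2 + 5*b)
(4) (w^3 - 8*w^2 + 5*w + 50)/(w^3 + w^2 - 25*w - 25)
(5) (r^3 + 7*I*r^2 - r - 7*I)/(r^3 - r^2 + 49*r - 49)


(1) = (d^2 + 12*d + 36)/(d^2 - 5*d - 14)
(2) = (3*x - 3)/(3*x + 1)
(3) = (4*b + 3)/(4*b)
(4) = (w^2 - 3*w - 10)/(w^2 + 6*w + 5)
(5) = (r + 1)/(r - 7*I)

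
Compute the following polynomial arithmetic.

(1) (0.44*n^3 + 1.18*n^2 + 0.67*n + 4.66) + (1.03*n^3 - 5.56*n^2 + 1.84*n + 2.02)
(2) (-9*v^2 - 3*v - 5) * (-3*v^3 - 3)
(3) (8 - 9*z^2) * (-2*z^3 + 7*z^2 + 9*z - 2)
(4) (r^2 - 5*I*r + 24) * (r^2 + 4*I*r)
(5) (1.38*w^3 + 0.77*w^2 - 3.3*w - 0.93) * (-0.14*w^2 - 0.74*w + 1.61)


(1) = 1.47*n^3 - 4.38*n^2 + 2.51*n + 6.68
(2) = 27*v^5 + 9*v^4 + 15*v^3 + 27*v^2 + 9*v + 15
(3) = 18*z^5 - 63*z^4 - 97*z^3 + 74*z^2 + 72*z - 16
(4) = r^4 - I*r^3 + 44*r^2 + 96*I*r
(5) = -0.1932*w^5 - 1.129*w^4 + 2.114*w^3 + 3.8119*w^2 - 4.6248*w - 1.4973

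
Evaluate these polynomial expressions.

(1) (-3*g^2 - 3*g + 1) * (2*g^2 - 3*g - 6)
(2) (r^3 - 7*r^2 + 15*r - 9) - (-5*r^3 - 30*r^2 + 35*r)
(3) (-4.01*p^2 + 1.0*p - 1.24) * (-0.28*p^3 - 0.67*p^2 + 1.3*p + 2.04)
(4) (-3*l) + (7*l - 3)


(1) = -6*g^4 + 3*g^3 + 29*g^2 + 15*g - 6
(2) = 6*r^3 + 23*r^2 - 20*r - 9
(3) = 1.1228*p^5 + 2.4067*p^4 - 5.5358*p^3 - 6.0496*p^2 + 0.428*p - 2.5296
(4) = 4*l - 3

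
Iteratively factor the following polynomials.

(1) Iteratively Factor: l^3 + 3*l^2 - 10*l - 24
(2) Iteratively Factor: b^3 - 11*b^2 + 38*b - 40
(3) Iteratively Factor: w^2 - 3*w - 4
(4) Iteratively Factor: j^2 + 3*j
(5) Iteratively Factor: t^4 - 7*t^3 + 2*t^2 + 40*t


(1) = (l - 3)*(l^2 + 6*l + 8) = (l - 3)*(l + 2)*(l + 4)
(2) = (b - 2)*(b^2 - 9*b + 20) = (b - 5)*(b - 2)*(b - 4)
(3) = (w + 1)*(w - 4)
(4) = (j)*(j + 3)
(5) = (t - 5)*(t^3 - 2*t^2 - 8*t) = (t - 5)*(t + 2)*(t^2 - 4*t) = (t - 5)*(t - 4)*(t + 2)*(t)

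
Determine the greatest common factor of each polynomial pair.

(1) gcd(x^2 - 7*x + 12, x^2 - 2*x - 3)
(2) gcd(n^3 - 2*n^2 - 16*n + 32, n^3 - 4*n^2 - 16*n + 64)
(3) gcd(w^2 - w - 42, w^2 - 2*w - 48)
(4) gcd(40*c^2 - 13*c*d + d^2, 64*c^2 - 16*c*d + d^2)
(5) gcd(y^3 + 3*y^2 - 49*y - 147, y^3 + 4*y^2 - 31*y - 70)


(1) = gcd((x - 4)*(x - 3), (x - 3)*(x + 1)) = x - 3
(2) = n^2 - 16
(3) = gcd((w - 7)*(w + 6), (w - 8)*(w + 6)) = w + 6
(4) = 8*c - d
(5) = gcd((y - 7)*(y + 3)*(y + 7), (y - 5)*(y + 2)*(y + 7)) = y + 7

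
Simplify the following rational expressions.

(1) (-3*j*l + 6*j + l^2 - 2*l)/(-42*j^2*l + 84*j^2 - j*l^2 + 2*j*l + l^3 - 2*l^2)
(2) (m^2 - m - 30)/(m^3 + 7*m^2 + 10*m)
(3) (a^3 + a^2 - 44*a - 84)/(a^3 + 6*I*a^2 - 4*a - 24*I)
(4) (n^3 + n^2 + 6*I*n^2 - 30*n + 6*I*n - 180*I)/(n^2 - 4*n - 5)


(1) = (3*j - l)/(42*j^2 + j*l - l^2)
(2) = (m - 6)/(m^2 + 2*m)
(3) = (a^2 - a - 42)/(a^2 + a*(-2 + 6*I) - 12*I)
(4) = (n^2 + n*(6 + 6*I) + 36*I)/(n + 1)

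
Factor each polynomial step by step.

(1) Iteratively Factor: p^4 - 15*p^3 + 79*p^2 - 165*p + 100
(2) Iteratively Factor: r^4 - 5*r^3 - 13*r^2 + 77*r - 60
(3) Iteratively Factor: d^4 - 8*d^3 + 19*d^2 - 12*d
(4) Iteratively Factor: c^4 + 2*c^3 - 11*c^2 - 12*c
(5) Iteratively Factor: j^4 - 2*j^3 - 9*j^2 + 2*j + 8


(1) = (p - 5)*(p^3 - 10*p^2 + 29*p - 20) = (p - 5)^2*(p^2 - 5*p + 4) = (p - 5)^2*(p - 4)*(p - 1)
(2) = (r - 1)*(r^3 - 4*r^2 - 17*r + 60) = (r - 3)*(r - 1)*(r^2 - r - 20) = (r - 5)*(r - 3)*(r - 1)*(r + 4)
(3) = (d)*(d^3 - 8*d^2 + 19*d - 12) = d*(d - 3)*(d^2 - 5*d + 4) = d*(d - 3)*(d - 1)*(d - 4)
(4) = (c)*(c^3 + 2*c^2 - 11*c - 12) = c*(c - 3)*(c^2 + 5*c + 4) = c*(c - 3)*(c + 1)*(c + 4)
(5) = (j + 2)*(j^3 - 4*j^2 - j + 4) = (j - 4)*(j + 2)*(j^2 - 1) = (j - 4)*(j + 1)*(j + 2)*(j - 1)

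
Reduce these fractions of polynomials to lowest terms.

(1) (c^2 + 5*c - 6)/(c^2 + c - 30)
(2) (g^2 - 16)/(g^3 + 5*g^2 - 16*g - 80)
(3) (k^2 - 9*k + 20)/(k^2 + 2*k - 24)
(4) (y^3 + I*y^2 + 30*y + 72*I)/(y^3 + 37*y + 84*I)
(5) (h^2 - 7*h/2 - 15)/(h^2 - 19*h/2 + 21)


(1) = (c - 1)/(c - 5)
(2) = 1/(g + 5)
(3) = (k - 5)/(k + 6)
(4) = (y - 6*I)/(y - 7*I)
(5) = (2*h + 5)/(2*h - 7)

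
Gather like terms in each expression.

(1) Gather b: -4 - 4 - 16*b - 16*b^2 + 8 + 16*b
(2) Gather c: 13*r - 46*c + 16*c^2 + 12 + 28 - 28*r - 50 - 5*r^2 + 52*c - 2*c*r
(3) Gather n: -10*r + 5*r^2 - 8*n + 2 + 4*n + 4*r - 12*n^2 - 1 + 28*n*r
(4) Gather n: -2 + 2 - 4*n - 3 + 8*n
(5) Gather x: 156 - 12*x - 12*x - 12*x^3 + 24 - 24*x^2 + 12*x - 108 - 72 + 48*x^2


(1) = -16*b^2
(2) = 16*c^2 + c*(6 - 2*r) - 5*r^2 - 15*r - 10
(3) = -12*n^2 + n*(28*r - 4) + 5*r^2 - 6*r + 1
(4) = 4*n - 3
(5) = -12*x^3 + 24*x^2 - 12*x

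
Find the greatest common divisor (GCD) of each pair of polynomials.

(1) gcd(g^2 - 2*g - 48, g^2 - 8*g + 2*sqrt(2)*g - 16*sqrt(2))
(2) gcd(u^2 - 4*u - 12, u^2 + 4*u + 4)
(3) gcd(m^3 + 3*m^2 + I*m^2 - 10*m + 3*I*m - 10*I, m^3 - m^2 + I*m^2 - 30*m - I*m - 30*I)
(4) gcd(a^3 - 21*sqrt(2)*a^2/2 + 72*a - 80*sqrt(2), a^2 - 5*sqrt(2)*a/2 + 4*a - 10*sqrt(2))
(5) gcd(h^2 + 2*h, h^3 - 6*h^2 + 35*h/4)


(1) = g - 8
(2) = u + 2
(3) = gcd((m - 2)*(m + 5)*(m + I), (m - 6)*(m + 5)*(m + I)) = m^2 + m*(5 + I) + 5*I
(4) = gcd((a - 4*sqrt(2))^2*(a - 5*sqrt(2)/2), (a + 4)*(a - 5*sqrt(2)/2)) = a - 5*sqrt(2)/2
(5) = h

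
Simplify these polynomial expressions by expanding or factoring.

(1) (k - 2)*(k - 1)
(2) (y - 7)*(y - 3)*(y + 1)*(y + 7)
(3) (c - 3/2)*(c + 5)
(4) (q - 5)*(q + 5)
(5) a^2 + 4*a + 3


(1) = k^2 - 3*k + 2
(2) = y^4 - 2*y^3 - 52*y^2 + 98*y + 147
(3) = c^2 + 7*c/2 - 15/2
(4) = q^2 - 25
(5) = (a + 1)*(a + 3)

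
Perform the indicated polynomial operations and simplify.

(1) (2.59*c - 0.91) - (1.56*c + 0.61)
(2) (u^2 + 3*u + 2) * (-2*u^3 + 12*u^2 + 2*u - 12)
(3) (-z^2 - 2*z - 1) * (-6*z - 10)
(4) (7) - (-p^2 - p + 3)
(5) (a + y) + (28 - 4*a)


(1) = 1.03*c - 1.52
(2) = -2*u^5 + 6*u^4 + 34*u^3 + 18*u^2 - 32*u - 24
(3) = 6*z^3 + 22*z^2 + 26*z + 10
(4) = p^2 + p + 4
(5) = -3*a + y + 28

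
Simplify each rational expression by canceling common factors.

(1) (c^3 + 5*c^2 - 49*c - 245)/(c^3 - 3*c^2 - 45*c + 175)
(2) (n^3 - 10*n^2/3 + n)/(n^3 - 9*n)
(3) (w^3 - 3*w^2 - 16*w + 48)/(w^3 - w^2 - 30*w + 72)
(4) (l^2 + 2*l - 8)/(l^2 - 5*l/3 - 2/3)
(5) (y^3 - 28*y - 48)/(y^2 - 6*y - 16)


(1) = (c^2 - 2*c - 35)/(c^2 - 10*c + 25)
(2) = (3*n - 1)/(3*n + 9)
(3) = (w + 4)/(w + 6)
(4) = (3*l + 12)/(3*l + 1)
(5) = (y^2 - 2*y - 24)/(y - 8)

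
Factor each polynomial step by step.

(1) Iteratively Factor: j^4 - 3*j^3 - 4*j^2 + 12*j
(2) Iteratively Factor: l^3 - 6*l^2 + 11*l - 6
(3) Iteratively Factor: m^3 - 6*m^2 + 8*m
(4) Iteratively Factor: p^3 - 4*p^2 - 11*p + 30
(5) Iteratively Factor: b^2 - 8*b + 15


(1) = (j - 2)*(j^3 - j^2 - 6*j) = j*(j - 2)*(j^2 - j - 6) = j*(j - 2)*(j + 2)*(j - 3)
(2) = (l - 3)*(l^2 - 3*l + 2) = (l - 3)*(l - 1)*(l - 2)
(3) = (m - 2)*(m^2 - 4*m) = (m - 4)*(m - 2)*(m)
(4) = (p - 2)*(p^2 - 2*p - 15) = (p - 5)*(p - 2)*(p + 3)
(5) = (b - 3)*(b - 5)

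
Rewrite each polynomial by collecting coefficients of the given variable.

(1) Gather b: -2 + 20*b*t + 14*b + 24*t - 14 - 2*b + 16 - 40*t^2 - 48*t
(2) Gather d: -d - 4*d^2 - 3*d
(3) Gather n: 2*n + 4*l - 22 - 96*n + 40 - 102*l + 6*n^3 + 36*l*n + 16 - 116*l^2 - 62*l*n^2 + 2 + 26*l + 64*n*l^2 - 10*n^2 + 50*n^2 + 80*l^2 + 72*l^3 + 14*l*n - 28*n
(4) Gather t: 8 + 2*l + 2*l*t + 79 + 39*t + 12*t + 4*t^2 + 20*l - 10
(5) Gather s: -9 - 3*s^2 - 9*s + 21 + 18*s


(1) = b*(20*t + 12) - 40*t^2 - 24*t
(2) = -4*d^2 - 4*d
(3) = 72*l^3 - 36*l^2 - 72*l + 6*n^3 + n^2*(40 - 62*l) + n*(64*l^2 + 50*l - 122) + 36
(4) = 22*l + 4*t^2 + t*(2*l + 51) + 77
(5) = -3*s^2 + 9*s + 12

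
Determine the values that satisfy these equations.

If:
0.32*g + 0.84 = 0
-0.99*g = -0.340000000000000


Then:
No Solution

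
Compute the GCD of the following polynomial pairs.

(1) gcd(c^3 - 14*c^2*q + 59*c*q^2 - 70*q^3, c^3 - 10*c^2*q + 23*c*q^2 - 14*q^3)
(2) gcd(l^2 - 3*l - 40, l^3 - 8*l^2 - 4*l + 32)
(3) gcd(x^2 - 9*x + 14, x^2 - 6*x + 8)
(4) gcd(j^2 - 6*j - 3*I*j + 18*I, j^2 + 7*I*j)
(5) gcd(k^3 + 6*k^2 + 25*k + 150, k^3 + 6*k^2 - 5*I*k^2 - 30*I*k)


(1) = c^2 - 9*c*q + 14*q^2
(2) = gcd((l - 8)*(l + 5), (l - 8)*(l - 2)*(l + 2)) = l - 8
(3) = gcd((x - 7)*(x - 2), (x - 4)*(x - 2)) = x - 2
(4) = gcd((j - 6)*(j - 3*I), j*(j + 7*I)) = 1
(5) = gcd((k + 6)*(k - 5*I)*(k + 5*I), k*(k + 6)*(k - 5*I)) = k^2 + k*(6 - 5*I) - 30*I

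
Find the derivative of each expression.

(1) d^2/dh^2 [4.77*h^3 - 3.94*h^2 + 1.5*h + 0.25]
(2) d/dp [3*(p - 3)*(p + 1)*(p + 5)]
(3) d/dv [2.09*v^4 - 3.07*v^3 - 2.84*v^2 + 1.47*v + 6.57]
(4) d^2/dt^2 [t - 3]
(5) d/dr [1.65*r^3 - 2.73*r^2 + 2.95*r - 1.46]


(1) = 28.62*h - 7.88
(2) = 9*p^2 + 18*p - 39
(3) = 8.36*v^3 - 9.21*v^2 - 5.68*v + 1.47
(4) = 0
(5) = 4.95*r^2 - 5.46*r + 2.95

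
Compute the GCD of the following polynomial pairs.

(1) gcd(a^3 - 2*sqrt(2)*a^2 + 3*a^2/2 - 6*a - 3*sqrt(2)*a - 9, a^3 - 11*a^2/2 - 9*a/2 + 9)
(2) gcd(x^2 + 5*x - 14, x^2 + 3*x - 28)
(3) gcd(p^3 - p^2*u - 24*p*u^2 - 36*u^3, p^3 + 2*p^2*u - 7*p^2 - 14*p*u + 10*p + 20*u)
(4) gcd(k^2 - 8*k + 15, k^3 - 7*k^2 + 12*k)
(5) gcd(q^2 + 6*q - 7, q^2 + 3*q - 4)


(1) = gcd((a + 3/2)*(a - 3*sqrt(2))*(a + sqrt(2)), (a - 6)*(a - 1)*(a + 3/2)) = a + 3/2
(2) = gcd((x - 2)*(x + 7), (x - 4)*(x + 7)) = x + 7
(3) = p + 2*u
(4) = gcd((k - 5)*(k - 3), k*(k - 4)*(k - 3)) = k - 3
(5) = q - 1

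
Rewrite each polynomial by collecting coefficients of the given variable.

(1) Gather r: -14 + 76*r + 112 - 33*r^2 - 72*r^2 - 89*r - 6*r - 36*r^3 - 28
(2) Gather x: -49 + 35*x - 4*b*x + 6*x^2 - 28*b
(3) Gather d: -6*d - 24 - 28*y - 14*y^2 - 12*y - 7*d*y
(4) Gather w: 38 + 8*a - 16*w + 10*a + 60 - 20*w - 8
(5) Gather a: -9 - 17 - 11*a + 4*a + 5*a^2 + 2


(1) = -36*r^3 - 105*r^2 - 19*r + 70
(2) = -28*b + 6*x^2 + x*(35 - 4*b) - 49
(3) = d*(-7*y - 6) - 14*y^2 - 40*y - 24
(4) = 18*a - 36*w + 90
(5) = 5*a^2 - 7*a - 24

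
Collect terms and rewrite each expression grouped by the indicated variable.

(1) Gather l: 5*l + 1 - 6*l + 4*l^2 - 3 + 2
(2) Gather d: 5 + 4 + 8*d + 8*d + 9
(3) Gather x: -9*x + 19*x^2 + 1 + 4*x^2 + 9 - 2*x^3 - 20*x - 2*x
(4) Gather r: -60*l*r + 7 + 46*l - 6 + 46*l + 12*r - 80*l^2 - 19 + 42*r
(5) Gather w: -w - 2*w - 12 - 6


(1) = 4*l^2 - l
(2) = 16*d + 18
(3) = -2*x^3 + 23*x^2 - 31*x + 10
(4) = -80*l^2 + 92*l + r*(54 - 60*l) - 18
(5) = -3*w - 18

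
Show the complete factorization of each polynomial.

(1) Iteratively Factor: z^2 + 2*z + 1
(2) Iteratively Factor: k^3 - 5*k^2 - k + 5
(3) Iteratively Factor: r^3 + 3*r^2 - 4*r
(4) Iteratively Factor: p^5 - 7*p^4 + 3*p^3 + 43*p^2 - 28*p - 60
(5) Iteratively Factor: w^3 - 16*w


(1) = (z + 1)*(z + 1)
(2) = (k - 5)*(k^2 - 1) = (k - 5)*(k + 1)*(k - 1)
(3) = (r + 4)*(r^2 - r) = r*(r + 4)*(r - 1)
(4) = (p + 1)*(p^4 - 8*p^3 + 11*p^2 + 32*p - 60) = (p - 3)*(p + 1)*(p^3 - 5*p^2 - 4*p + 20) = (p - 5)*(p - 3)*(p + 1)*(p^2 - 4) = (p - 5)*(p - 3)*(p + 1)*(p + 2)*(p - 2)
(5) = (w - 4)*(w^2 + 4*w) = (w - 4)*(w + 4)*(w)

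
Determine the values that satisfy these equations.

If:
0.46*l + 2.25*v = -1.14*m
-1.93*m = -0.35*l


Then:
l = -3.37465029530619*v
m = -0.611983214174697*v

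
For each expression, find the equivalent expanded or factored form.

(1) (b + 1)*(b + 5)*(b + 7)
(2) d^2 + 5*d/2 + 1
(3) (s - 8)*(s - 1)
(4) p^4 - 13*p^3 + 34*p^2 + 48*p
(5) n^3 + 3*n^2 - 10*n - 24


(1) = b^3 + 13*b^2 + 47*b + 35
(2) = (d + 1/2)*(d + 2)
(3) = s^2 - 9*s + 8
(4) = p*(p - 8)*(p - 6)*(p + 1)
(5) = (n - 3)*(n + 2)*(n + 4)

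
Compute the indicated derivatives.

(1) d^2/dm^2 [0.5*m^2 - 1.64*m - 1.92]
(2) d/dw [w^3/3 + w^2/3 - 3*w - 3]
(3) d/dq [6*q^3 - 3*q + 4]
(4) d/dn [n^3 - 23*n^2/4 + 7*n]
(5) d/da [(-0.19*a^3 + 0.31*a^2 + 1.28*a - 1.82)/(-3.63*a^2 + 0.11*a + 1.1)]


(1) = 1.00000000000000
(2) = w^2 + 2*w/3 - 3
(3) = 18*q^2 - 3
(4) = 3*n^2 - 23*n/2 + 7
(5) = (0.6897*a^4 - 0.0418*a^3 + 4.0535*a^2 - 12.5312*a + 1.6082)/(13.1769*a^4 - 0.7986*a^3 - 7.9739*a^2 + 0.242*a + 1.21)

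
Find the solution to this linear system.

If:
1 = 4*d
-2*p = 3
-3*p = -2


Then:
No Solution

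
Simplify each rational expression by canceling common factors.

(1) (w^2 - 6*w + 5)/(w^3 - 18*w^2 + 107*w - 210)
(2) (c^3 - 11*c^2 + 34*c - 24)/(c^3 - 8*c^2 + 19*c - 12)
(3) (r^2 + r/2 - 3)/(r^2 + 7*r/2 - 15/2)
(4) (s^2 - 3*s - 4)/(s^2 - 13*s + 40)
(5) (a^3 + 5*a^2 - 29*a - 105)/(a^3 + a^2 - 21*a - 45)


(1) = (w - 1)/(w^2 - 13*w + 42)
(2) = (c - 6)/(c - 3)
(3) = (r + 2)/(r + 5)
(4) = (s^2 - 3*s - 4)/(s^2 - 13*s + 40)
(5) = (a + 7)/(a + 3)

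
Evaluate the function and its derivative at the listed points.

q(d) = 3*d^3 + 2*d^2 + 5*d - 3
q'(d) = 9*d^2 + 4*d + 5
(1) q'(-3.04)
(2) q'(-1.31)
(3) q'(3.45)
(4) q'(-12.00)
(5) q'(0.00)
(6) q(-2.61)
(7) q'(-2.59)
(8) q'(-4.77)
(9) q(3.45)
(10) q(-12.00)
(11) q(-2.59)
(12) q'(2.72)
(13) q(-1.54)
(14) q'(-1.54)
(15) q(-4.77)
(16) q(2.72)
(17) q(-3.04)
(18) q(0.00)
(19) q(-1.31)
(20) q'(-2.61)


(1) = 76.01
(2) = 15.20
(3) = 125.92
(4) = 1253.00
(5) = 5.00
(6) = -55.76
(7) = 55.01
(8) = 190.70
(9) = 161.25
(10) = -4959.00
(11) = -54.66
(12) = 82.47
(13) = -16.91
(14) = 20.18
(15) = -306.94
(16) = 85.77
(17) = -84.00
(18) = -3.00
(19) = -12.86
(20) = 55.87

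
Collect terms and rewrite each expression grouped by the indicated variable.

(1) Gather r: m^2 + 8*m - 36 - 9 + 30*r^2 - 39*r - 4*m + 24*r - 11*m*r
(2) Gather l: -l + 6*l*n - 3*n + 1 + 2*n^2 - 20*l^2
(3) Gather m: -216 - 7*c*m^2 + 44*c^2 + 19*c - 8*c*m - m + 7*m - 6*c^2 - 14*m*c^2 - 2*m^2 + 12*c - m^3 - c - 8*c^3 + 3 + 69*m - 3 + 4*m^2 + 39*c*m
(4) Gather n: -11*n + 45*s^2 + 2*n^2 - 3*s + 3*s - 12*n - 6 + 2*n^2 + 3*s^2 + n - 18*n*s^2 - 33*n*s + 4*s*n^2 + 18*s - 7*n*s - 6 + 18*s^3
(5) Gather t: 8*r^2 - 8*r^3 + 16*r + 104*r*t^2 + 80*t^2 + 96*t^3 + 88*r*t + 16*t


(1) = m^2 + 4*m + 30*r^2 + r*(-11*m - 15) - 45
(2) = -20*l^2 + l*(6*n - 1) + 2*n^2 - 3*n + 1
(3) = -8*c^3 + 38*c^2 + 30*c - m^3 + m^2*(2 - 7*c) + m*(-14*c^2 + 31*c + 75) - 216
(4) = n^2*(4*s + 4) + n*(-18*s^2 - 40*s - 22) + 18*s^3 + 48*s^2 + 18*s - 12
(5) = -8*r^3 + 8*r^2 + 16*r + 96*t^3 + t^2*(104*r + 80) + t*(88*r + 16)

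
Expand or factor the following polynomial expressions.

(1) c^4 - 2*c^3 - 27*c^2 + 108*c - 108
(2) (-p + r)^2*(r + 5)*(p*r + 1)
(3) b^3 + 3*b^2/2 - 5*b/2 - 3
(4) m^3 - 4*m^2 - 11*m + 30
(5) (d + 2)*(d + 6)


(1) = (c - 3)^2*(c - 2)*(c + 6)
(2) = p^3*r^2 + 5*p^3*r - 2*p^2*r^3 - 10*p^2*r^2 + p^2*r + 5*p^2 + p*r^4 + 5*p*r^3 - 2*p*r^2 - 10*p*r + r^3 + 5*r^2
(3) = (b - 3/2)*(b + 1)*(b + 2)
(4) = (m - 5)*(m - 2)*(m + 3)
(5) = d^2 + 8*d + 12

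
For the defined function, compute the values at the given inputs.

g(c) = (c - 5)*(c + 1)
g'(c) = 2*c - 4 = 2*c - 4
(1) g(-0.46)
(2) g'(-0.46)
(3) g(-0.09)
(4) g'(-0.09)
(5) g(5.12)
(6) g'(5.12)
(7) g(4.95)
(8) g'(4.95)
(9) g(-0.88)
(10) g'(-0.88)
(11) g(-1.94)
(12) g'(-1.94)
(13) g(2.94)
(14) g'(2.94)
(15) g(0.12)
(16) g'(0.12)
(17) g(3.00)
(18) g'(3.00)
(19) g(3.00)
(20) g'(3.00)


(1) = -2.95
(2) = -4.92
(3) = -4.63
(4) = -4.18
(5) = 0.73
(6) = 6.24
(7) = -0.30
(8) = 5.90
(9) = -0.71
(10) = -5.76
(11) = 6.52
(12) = -7.88
(13) = -8.12
(14) = 1.88
(15) = -5.47
(16) = -3.76
(17) = -8.00
(18) = 2.00
(19) = -8.00
(20) = 2.00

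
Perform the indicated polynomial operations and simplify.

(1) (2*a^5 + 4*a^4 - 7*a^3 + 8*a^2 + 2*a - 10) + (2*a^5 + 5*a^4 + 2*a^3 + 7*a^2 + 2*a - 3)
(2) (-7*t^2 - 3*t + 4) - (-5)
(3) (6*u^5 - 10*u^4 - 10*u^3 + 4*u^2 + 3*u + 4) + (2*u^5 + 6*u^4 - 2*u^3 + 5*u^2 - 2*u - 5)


(1) = 4*a^5 + 9*a^4 - 5*a^3 + 15*a^2 + 4*a - 13
(2) = -7*t^2 - 3*t + 9
(3) = 8*u^5 - 4*u^4 - 12*u^3 + 9*u^2 + u - 1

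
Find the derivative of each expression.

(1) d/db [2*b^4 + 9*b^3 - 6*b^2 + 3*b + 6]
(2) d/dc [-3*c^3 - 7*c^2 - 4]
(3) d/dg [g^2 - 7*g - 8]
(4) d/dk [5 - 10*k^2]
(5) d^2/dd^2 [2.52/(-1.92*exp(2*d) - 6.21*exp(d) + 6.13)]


(1) = 8*b^3 + 27*b^2 - 12*b + 3
(2) = c*(-9*c - 14)
(3) = 2*g - 7
(4) = -20*k
(5) = (-2.52*(3.84*exp(d) + 6.21)*(7.68*exp(d) + 12.42)*exp(d) + (19.3536*exp(d) + 15.6492)*(1.92*exp(2*d) + 6.21*exp(d) - 6.13))*exp(d)/(1.92*exp(2*d) + 6.21*exp(d) - 6.13)^3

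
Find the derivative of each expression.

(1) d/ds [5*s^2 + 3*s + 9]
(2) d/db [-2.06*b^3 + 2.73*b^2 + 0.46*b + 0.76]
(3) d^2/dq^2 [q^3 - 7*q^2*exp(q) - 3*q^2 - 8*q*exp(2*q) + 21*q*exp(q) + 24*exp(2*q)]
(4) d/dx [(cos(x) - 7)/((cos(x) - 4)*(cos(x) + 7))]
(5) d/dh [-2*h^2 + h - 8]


(1) = 10*s + 3
(2) = -6.18*b^2 + 5.46*b + 0.46
(3) = -7*q^2*exp(q) - 32*q*exp(2*q) - 7*q*exp(q) + 6*q + 64*exp(2*q) + 28*exp(q) - 6
(4) = (cos(x)^2 - 14*cos(x) + 7)*sin(x)/((cos(x) - 4)^2*(cos(x) + 7)^2)
(5) = 1 - 4*h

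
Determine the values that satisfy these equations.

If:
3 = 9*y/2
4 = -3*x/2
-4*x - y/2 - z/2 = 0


Then:
x = -8/3
y = 2/3
z = 62/3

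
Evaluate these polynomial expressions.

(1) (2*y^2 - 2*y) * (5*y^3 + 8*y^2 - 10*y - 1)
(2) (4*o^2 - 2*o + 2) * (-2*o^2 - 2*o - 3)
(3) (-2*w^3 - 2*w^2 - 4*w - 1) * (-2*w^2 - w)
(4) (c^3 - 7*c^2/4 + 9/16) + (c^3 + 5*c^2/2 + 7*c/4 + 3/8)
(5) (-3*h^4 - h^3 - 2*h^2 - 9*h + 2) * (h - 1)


(1) = 10*y^5 + 6*y^4 - 36*y^3 + 18*y^2 + 2*y
(2) = -8*o^4 - 4*o^3 - 12*o^2 + 2*o - 6
(3) = 4*w^5 + 6*w^4 + 10*w^3 + 6*w^2 + w
(4) = 2*c^3 + 3*c^2/4 + 7*c/4 + 15/16
(5) = -3*h^5 + 2*h^4 - h^3 - 7*h^2 + 11*h - 2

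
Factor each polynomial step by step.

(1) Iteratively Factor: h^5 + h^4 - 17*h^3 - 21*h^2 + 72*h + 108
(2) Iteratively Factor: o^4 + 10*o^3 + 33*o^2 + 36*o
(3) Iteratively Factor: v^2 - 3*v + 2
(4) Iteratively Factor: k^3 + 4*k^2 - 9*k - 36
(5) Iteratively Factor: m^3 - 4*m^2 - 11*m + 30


(1) = (h - 3)*(h^4 + 4*h^3 - 5*h^2 - 36*h - 36) = (h - 3)^2*(h^3 + 7*h^2 + 16*h + 12) = (h - 3)^2*(h + 2)*(h^2 + 5*h + 6) = (h - 3)^2*(h + 2)*(h + 3)*(h + 2)
(2) = (o + 4)*(o^3 + 6*o^2 + 9*o) = o*(o + 4)*(o^2 + 6*o + 9) = o*(o + 3)*(o + 4)*(o + 3)
(3) = (v - 1)*(v - 2)
(4) = (k - 3)*(k^2 + 7*k + 12) = (k - 3)*(k + 4)*(k + 3)
(5) = (m - 5)*(m^2 + m - 6) = (m - 5)*(m + 3)*(m - 2)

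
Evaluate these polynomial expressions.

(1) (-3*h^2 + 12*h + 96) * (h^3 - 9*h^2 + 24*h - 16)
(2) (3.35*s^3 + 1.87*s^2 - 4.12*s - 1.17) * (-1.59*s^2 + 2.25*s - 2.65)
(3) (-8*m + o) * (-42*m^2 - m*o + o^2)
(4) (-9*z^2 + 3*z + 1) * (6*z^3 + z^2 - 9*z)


(1) = -3*h^5 + 39*h^4 - 84*h^3 - 528*h^2 + 2112*h - 1536
(2) = -5.3265*s^5 + 4.5642*s^4 + 1.8808*s^3 - 12.3652*s^2 + 8.2855*s + 3.1005
(3) = 336*m^3 - 34*m^2*o - 9*m*o^2 + o^3
(4) = -54*z^5 + 9*z^4 + 90*z^3 - 26*z^2 - 9*z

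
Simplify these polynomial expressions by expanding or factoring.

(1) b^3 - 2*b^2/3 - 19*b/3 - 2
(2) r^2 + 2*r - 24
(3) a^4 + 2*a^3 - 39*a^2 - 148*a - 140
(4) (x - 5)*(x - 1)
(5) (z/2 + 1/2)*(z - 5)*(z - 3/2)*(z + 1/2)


(1) = (b - 3)*(b + 1/3)*(b + 2)
(2) = (r - 4)*(r + 6)
(3) = (a - 7)*(a + 2)^2*(a + 5)
(4) = x^2 - 6*x + 5
(5) = z^4/2 - 5*z^3/2 - 7*z^2/8 + 4*z + 15/8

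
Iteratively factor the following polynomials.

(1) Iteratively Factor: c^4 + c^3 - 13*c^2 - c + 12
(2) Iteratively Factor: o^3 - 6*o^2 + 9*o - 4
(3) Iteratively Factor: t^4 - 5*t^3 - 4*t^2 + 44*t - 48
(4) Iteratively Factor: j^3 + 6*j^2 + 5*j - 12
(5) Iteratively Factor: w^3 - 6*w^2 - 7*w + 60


(1) = (c + 4)*(c^3 - 3*c^2 - c + 3) = (c - 1)*(c + 4)*(c^2 - 2*c - 3) = (c - 1)*(c + 1)*(c + 4)*(c - 3)
(2) = (o - 1)*(o^2 - 5*o + 4) = (o - 4)*(o - 1)*(o - 1)
(3) = (t - 2)*(t^3 - 3*t^2 - 10*t + 24) = (t - 4)*(t - 2)*(t^2 + t - 6) = (t - 4)*(t - 2)^2*(t + 3)
(4) = (j + 4)*(j^2 + 2*j - 3) = (j + 3)*(j + 4)*(j - 1)
(5) = (w + 3)*(w^2 - 9*w + 20) = (w - 4)*(w + 3)*(w - 5)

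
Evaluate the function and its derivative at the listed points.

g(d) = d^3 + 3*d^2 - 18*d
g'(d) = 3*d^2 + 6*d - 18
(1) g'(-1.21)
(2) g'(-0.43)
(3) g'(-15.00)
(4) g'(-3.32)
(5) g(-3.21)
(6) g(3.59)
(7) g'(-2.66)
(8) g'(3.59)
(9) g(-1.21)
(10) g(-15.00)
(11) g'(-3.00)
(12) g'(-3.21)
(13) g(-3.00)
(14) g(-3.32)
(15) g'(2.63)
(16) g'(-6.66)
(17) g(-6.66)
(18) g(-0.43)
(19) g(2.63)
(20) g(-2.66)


(1) = -20.87
(2) = -20.03
(3) = 567.00
(4) = -4.85
(5) = 55.62
(6) = 20.31
(7) = -12.73
(8) = 42.20
(9) = 24.40
(10) = -2430.00
(11) = -9.00
(12) = -6.35
(13) = 54.00
(14) = 56.23
(15) = 18.53
(16) = 75.11
(17) = -42.46
(18) = 8.22
(19) = -8.40
(20) = 50.29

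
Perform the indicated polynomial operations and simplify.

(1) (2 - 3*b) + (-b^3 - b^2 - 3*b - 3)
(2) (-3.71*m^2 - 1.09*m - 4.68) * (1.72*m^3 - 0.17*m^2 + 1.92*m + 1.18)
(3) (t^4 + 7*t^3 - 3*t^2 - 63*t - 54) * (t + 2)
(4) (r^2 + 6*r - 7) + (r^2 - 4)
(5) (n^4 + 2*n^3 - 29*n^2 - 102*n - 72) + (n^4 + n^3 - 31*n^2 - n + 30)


(1) = -b^3 - b^2 - 6*b - 1
(2) = -6.3812*m^5 - 1.2441*m^4 - 14.9875*m^3 - 5.675*m^2 - 10.2718*m - 5.5224
(3) = t^5 + 9*t^4 + 11*t^3 - 69*t^2 - 180*t - 108
(4) = 2*r^2 + 6*r - 11
(5) = 2*n^4 + 3*n^3 - 60*n^2 - 103*n - 42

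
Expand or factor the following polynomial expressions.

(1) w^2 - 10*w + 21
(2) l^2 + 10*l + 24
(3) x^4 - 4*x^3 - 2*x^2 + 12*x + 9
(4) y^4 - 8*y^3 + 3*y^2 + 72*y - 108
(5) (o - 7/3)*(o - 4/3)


(1) = (w - 7)*(w - 3)
(2) = (l + 4)*(l + 6)
(3) = (x - 3)^2*(x + 1)^2
(4) = (y - 6)*(y - 3)*(y - 2)*(y + 3)
(5) = o^2 - 11*o/3 + 28/9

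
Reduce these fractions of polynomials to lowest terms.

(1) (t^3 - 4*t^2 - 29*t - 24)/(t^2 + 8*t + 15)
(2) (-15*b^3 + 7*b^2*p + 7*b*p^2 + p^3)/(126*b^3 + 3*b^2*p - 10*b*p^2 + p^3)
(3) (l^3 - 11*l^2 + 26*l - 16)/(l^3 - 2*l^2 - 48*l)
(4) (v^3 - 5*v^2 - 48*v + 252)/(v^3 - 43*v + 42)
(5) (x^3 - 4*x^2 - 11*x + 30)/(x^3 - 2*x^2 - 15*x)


(1) = (t^2 - 7*t - 8)/(t + 5)
(2) = (-5*b^2 + 4*b*p + p^2)/(42*b^2 - 13*b*p + p^2)
(3) = (l^2 - 3*l + 2)/(l^2 + 6*l)
(4) = (v - 6)/(v - 1)
(5) = (x - 2)/x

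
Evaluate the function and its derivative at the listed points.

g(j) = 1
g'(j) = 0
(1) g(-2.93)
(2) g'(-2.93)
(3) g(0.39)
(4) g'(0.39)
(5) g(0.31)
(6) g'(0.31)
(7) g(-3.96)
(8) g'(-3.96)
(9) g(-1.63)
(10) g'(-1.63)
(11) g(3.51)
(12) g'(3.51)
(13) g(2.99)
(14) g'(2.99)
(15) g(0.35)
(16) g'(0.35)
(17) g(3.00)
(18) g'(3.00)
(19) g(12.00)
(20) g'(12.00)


(1) = 1.00
(2) = 0.00
(3) = 1.00
(4) = 0.00
(5) = 1.00
(6) = 0.00
(7) = 1.00
(8) = 0.00
(9) = 1.00
(10) = 0.00
(11) = 1.00
(12) = 0.00
(13) = 1.00
(14) = 0.00
(15) = 1.00
(16) = 0.00
(17) = 1.00
(18) = 0.00
(19) = 1.00
(20) = 0.00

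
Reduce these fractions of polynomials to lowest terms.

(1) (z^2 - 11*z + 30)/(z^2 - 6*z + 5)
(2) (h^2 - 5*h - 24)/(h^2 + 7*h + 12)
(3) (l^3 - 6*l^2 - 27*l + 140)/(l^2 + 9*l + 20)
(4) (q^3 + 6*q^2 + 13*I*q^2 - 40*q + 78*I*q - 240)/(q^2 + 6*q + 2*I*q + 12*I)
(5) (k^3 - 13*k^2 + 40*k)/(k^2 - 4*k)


(1) = (z - 6)/(z - 1)
(2) = (h - 8)/(h + 4)
(3) = (l^2 - 11*l + 28)/(l + 4)
(4) = (q^2 + 13*I*q - 40)/(q + 2*I)
(5) = (k^2 - 13*k + 40)/(k - 4)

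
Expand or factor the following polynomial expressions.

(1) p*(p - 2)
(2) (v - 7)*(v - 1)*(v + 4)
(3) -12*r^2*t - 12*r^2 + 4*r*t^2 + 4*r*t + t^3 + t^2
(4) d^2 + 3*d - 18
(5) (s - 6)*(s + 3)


(1) = p^2 - 2*p
(2) = v^3 - 4*v^2 - 25*v + 28
(3) = (-2*r + t)*(6*r + t)*(t + 1)
(4) = (d - 3)*(d + 6)
(5) = s^2 - 3*s - 18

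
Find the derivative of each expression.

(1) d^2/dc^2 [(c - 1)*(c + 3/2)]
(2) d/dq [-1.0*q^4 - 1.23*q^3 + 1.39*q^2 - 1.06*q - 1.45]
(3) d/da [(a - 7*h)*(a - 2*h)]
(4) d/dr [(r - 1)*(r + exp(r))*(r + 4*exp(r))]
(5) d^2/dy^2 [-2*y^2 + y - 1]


(1) = 2
(2) = -4.0*q^3 - 3.69*q^2 + 2.78*q - 1.06
(3) = 2*a - 9*h
(4) = (r - 1)*(r + exp(r))*(4*exp(r) + 1) + (r - 1)*(r + 4*exp(r))*(exp(r) + 1) + (r + exp(r))*(r + 4*exp(r))
(5) = -4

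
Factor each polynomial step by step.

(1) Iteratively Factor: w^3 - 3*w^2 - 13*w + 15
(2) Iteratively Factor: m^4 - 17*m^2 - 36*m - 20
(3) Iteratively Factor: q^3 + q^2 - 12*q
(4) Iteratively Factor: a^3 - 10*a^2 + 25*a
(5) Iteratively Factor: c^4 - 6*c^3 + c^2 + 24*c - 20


(1) = (w - 1)*(w^2 - 2*w - 15) = (w - 5)*(w - 1)*(w + 3)
(2) = (m + 2)*(m^3 - 2*m^2 - 13*m - 10) = (m + 1)*(m + 2)*(m^2 - 3*m - 10) = (m + 1)*(m + 2)^2*(m - 5)
(3) = (q - 3)*(q^2 + 4*q) = (q - 3)*(q + 4)*(q)
(4) = (a)*(a^2 - 10*a + 25) = a*(a - 5)*(a - 5)
(5) = (c - 2)*(c^3 - 4*c^2 - 7*c + 10) = (c - 5)*(c - 2)*(c^2 + c - 2) = (c - 5)*(c - 2)*(c - 1)*(c + 2)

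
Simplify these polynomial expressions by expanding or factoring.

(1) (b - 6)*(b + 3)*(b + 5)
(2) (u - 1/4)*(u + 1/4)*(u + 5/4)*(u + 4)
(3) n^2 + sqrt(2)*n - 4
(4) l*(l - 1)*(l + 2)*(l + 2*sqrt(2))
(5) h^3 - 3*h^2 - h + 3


(1) = b^3 + 2*b^2 - 33*b - 90
(2) = u^4 + 21*u^3/4 + 79*u^2/16 - 21*u/64 - 5/16
(3) = (n - sqrt(2))*(n + 2*sqrt(2))
(4) = l^4 + l^3 + 2*sqrt(2)*l^3 - 2*l^2 + 2*sqrt(2)*l^2 - 4*sqrt(2)*l
(5) = (h - 3)*(h - 1)*(h + 1)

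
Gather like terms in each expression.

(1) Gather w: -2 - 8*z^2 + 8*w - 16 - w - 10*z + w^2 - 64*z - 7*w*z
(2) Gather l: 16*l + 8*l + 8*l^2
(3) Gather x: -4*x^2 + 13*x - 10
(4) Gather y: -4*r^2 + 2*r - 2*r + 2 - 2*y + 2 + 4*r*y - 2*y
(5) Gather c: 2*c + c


(1) = w^2 + w*(7 - 7*z) - 8*z^2 - 74*z - 18
(2) = 8*l^2 + 24*l
(3) = -4*x^2 + 13*x - 10
(4) = -4*r^2 + y*(4*r - 4) + 4
(5) = 3*c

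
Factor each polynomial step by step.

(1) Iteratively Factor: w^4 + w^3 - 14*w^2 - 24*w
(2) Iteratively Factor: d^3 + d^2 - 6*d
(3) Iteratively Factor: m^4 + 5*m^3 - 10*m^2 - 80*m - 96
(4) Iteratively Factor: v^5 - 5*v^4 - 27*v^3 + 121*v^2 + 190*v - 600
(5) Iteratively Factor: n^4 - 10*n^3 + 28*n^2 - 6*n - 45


(1) = (w - 4)*(w^3 + 5*w^2 + 6*w) = (w - 4)*(w + 3)*(w^2 + 2*w) = w*(w - 4)*(w + 3)*(w + 2)
(2) = (d + 3)*(d^2 - 2*d) = (d - 2)*(d + 3)*(d)
(3) = (m - 4)*(m^3 + 9*m^2 + 26*m + 24) = (m - 4)*(m + 3)*(m^2 + 6*m + 8) = (m - 4)*(m + 2)*(m + 3)*(m + 4)
(4) = (v - 2)*(v^4 - 3*v^3 - 33*v^2 + 55*v + 300) = (v - 2)*(v + 4)*(v^3 - 7*v^2 - 5*v + 75) = (v - 5)*(v - 2)*(v + 4)*(v^2 - 2*v - 15) = (v - 5)^2*(v - 2)*(v + 4)*(v + 3)
(5) = (n + 1)*(n^3 - 11*n^2 + 39*n - 45) = (n - 5)*(n + 1)*(n^2 - 6*n + 9) = (n - 5)*(n - 3)*(n + 1)*(n - 3)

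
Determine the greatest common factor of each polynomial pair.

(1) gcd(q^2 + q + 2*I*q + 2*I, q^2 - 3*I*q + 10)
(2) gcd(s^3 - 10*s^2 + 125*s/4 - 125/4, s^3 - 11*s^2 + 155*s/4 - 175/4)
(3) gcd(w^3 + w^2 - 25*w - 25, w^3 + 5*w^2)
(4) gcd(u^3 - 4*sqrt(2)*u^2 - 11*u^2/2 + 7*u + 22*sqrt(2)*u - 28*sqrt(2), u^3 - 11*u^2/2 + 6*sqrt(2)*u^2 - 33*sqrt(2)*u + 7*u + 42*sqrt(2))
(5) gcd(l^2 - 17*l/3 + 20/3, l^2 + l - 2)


(1) = gcd((q + 1)*(q + 2*I), (q - 5*I)*(q + 2*I)) = q + 2*I
(2) = s^2 - 15*s/2 + 25/2
(3) = w + 5
(4) = gcd((u - 7/2)*(u - 2)*(u - 4*sqrt(2)), (u - 7/2)*(u - 2)*(u + 6*sqrt(2))) = u^2 - 11*u/2 + 7
(5) = 1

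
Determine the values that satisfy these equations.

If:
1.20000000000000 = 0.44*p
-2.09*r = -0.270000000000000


Then:
p = 2.73
r = 0.13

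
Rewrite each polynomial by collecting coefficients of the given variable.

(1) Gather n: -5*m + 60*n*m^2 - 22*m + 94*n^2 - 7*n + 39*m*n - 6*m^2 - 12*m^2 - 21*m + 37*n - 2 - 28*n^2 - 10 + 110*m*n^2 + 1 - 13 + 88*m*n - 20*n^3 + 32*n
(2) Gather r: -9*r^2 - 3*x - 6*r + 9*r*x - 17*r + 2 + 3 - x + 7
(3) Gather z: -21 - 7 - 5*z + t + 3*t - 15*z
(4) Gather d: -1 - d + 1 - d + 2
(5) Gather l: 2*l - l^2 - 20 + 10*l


(1) = -18*m^2 - 48*m - 20*n^3 + n^2*(110*m + 66) + n*(60*m^2 + 127*m + 62) - 24
(2) = -9*r^2 + r*(9*x - 23) - 4*x + 12
(3) = 4*t - 20*z - 28
(4) = 2 - 2*d
(5) = -l^2 + 12*l - 20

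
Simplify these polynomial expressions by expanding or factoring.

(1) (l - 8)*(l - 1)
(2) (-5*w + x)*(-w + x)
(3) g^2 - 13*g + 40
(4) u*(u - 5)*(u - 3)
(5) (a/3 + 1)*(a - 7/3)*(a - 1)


(1) = l^2 - 9*l + 8
(2) = 5*w^2 - 6*w*x + x^2
(3) = (g - 8)*(g - 5)
(4) = u^3 - 8*u^2 + 15*u
(5) = a^3/3 - a^2/9 - 23*a/9 + 7/3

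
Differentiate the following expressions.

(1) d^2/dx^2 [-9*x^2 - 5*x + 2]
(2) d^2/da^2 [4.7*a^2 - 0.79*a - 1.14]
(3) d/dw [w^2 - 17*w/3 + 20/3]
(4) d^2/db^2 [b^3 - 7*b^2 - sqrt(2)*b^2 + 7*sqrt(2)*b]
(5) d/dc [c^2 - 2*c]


(1) = -18
(2) = 9.40000000000000
(3) = 2*w - 17/3
(4) = 6*b - 14 - 2*sqrt(2)
(5) = 2*c - 2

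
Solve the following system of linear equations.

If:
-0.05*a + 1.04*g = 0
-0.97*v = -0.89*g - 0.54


Then:
a = 22.6696629213483*v - 12.6202247191011
g = 1.08988764044944*v - 0.606741573033708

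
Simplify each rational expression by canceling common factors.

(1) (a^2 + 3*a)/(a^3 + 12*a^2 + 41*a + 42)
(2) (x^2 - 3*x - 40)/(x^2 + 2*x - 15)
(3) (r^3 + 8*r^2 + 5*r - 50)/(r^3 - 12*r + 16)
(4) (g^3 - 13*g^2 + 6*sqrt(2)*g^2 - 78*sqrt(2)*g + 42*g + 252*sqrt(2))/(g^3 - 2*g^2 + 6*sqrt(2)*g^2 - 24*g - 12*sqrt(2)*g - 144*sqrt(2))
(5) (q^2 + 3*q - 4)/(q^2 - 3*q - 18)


(1) = a/(a^2 + 9*a + 14)
(2) = (x - 8)/(x - 3)
(3) = (r^2 + 10*r + 25)/(r^2 + 2*r - 8)
(4) = (g - 7)/(g + 4)
(5) = (q^2 + 3*q - 4)/(q^2 - 3*q - 18)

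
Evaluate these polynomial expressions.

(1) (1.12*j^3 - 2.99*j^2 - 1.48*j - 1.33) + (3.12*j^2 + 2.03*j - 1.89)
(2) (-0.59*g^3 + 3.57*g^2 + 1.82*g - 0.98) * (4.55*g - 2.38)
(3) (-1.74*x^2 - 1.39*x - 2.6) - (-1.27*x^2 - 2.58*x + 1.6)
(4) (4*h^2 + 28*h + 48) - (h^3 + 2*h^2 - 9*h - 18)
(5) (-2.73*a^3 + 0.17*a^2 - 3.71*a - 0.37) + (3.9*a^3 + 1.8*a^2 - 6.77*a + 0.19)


(1) = 1.12*j^3 + 0.13*j^2 + 0.55*j - 3.22
(2) = -2.6845*g^4 + 17.6477*g^3 - 0.2156*g^2 - 8.7906*g + 2.3324
(3) = -0.47*x^2 + 1.19*x - 4.2
(4) = -h^3 + 2*h^2 + 37*h + 66
(5) = 1.17*a^3 + 1.97*a^2 - 10.48*a - 0.18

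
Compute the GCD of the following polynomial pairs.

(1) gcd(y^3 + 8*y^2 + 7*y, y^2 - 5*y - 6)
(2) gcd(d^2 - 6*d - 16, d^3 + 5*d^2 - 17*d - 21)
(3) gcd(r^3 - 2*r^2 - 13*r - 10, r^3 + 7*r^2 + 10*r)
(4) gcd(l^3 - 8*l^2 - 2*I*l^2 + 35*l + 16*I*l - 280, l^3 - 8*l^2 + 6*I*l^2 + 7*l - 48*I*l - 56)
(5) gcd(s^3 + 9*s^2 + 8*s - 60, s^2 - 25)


(1) = y + 1
(2) = 1
(3) = r + 2
(4) = gcd((l - 8)*(l - 7*I)*(l + 5*I), (l - 8)*(l - I)*(l + 7*I)) = l - 8
(5) = s + 5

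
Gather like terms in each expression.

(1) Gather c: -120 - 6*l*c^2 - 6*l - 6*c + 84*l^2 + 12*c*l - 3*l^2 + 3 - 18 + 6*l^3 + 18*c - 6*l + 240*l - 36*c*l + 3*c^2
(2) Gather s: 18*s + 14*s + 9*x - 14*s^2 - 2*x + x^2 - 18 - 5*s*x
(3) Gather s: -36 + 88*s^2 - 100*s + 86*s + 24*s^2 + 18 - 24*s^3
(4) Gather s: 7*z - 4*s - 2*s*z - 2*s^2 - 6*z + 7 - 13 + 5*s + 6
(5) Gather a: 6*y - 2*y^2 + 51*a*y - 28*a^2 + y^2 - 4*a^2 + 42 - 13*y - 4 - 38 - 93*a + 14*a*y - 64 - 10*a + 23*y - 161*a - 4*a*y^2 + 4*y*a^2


(1) = c^2*(3 - 6*l) + c*(12 - 24*l) + 6*l^3 + 81*l^2 + 228*l - 135
(2) = -14*s^2 + s*(32 - 5*x) + x^2 + 7*x - 18
(3) = -24*s^3 + 112*s^2 - 14*s - 18
(4) = -2*s^2 + s*(1 - 2*z) + z
(5) = a^2*(4*y - 32) + a*(-4*y^2 + 65*y - 264) - y^2 + 16*y - 64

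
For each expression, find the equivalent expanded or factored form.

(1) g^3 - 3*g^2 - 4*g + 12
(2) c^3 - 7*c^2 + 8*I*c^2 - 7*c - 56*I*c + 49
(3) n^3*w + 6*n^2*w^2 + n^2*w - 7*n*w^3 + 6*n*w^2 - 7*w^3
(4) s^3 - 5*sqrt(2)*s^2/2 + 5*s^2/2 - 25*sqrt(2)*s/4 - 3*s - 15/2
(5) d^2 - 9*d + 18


(1) = (g - 3)*(g - 2)*(g + 2)
(2) = (c - 7)*(c + I)*(c + 7*I)
(3) = (n - w)*(n + 7*w)*(n*w + w)
(4) = (s + 5/2)*(s - 3*sqrt(2))*(s + sqrt(2)/2)
(5) = (d - 6)*(d - 3)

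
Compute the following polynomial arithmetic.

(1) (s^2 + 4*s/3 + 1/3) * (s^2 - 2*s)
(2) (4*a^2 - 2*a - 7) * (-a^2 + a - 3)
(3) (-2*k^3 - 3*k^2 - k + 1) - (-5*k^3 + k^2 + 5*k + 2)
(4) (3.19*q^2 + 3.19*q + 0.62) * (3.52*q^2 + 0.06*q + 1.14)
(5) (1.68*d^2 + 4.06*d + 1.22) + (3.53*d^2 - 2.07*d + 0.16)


(1) = s^4 - 2*s^3/3 - 7*s^2/3 - 2*s/3
(2) = -4*a^4 + 6*a^3 - 7*a^2 - a + 21
(3) = 3*k^3 - 4*k^2 - 6*k - 1
(4) = 11.2288*q^4 + 11.4202*q^3 + 6.0104*q^2 + 3.6738*q + 0.7068
(5) = 5.21*d^2 + 1.99*d + 1.38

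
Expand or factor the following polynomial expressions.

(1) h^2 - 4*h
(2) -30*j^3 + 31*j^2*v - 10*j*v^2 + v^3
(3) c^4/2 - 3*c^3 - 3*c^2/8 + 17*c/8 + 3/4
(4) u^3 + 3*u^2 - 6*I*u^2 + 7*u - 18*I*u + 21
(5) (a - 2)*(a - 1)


(1) = h*(h - 4)
(2) = (-5*j + v)*(-3*j + v)*(-2*j + v)
(3) = (c/2 + 1/4)*(c - 6)*(c - 1)*(c + 1/2)
(4) = (u + 3)*(u - 7*I)*(u + I)
(5) = a^2 - 3*a + 2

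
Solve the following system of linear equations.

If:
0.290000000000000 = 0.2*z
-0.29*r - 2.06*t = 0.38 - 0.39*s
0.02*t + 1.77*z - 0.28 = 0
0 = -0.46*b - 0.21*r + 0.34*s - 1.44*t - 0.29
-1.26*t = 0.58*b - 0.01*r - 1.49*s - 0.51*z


Then:
b = -26.92
r = 660.06
s = -112.08
t = -114.32
z = 1.45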